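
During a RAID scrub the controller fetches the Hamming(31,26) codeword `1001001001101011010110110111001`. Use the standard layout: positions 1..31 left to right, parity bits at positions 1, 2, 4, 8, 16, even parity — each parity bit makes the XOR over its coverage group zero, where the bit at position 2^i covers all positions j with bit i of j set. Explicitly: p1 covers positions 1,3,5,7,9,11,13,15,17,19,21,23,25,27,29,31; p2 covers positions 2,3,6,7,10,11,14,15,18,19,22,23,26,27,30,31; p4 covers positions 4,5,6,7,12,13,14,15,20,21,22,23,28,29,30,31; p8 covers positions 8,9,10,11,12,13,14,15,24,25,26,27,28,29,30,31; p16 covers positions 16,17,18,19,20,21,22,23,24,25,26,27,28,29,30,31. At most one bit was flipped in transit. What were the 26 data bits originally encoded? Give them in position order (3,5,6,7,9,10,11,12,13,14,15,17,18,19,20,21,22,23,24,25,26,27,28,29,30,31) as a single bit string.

s1: b1⊕b3⊕b5⊕b7⊕b9⊕b11⊕b13⊕b15⊕b17⊕b19⊕b21⊕b23⊕b25⊕b27⊕b29⊕b31 = 1⊕0⊕0⊕1⊕0⊕1⊕1⊕1⊕0⊕0⊕1⊕1⊕0⊕1⊕0⊕1 = 1
s2: b2⊕b3⊕b6⊕b7⊕b10⊕b11⊕b14⊕b15⊕b18⊕b19⊕b22⊕b23⊕b26⊕b27⊕b30⊕b31 = 0⊕0⊕0⊕1⊕1⊕1⊕0⊕1⊕1⊕0⊕0⊕1⊕1⊕1⊕0⊕1 = 1
s4: b4⊕b5⊕b6⊕b7⊕b12⊕b13⊕b14⊕b15⊕b20⊕b21⊕b22⊕b23⊕b28⊕b29⊕b30⊕b31 = 1⊕0⊕0⊕1⊕0⊕1⊕0⊕1⊕1⊕1⊕0⊕1⊕1⊕0⊕0⊕1 = 1
s8: b8⊕b9⊕b10⊕b11⊕b12⊕b13⊕b14⊕b15⊕b24⊕b25⊕b26⊕b27⊕b28⊕b29⊕b30⊕b31 = 0⊕0⊕1⊕1⊕0⊕1⊕0⊕1⊕1⊕0⊕1⊕1⊕1⊕0⊕0⊕1 = 1
s16: b16⊕b17⊕b18⊕b19⊕b20⊕b21⊕b22⊕b23⊕b24⊕b25⊕b26⊕b27⊕b28⊕b29⊕b30⊕b31 = 1⊕0⊕1⊕0⊕1⊕1⊕0⊕1⊕1⊕0⊕1⊕1⊕1⊕0⊕0⊕1 = 0
Syndrome (s16...s1) = 01111 → position 15.
Flip bit 15: corrected codeword = 1001001001101001010110110111001
Data bits at positions 3,5,6,7,9,10,11,12,13,14,15,17,18,19,20,21,22,23,24,25,26,27,28,29,30,31: 00010110100010110110111001

00010110100010110110111001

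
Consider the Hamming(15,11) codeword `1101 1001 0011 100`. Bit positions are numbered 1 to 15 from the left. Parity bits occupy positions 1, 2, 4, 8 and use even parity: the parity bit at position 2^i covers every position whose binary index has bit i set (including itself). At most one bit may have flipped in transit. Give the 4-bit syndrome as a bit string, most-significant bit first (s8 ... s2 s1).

s1: b1⊕b3⊕b5⊕b7⊕b9⊕b11⊕b13⊕b15 = 1⊕0⊕1⊕0⊕0⊕1⊕1⊕0 = 0
s2: b2⊕b3⊕b6⊕b7⊕b10⊕b11⊕b14⊕b15 = 1⊕0⊕0⊕0⊕0⊕1⊕0⊕0 = 0
s4: b4⊕b5⊕b6⊕b7⊕b12⊕b13⊕b14⊕b15 = 1⊕1⊕0⊕0⊕1⊕1⊕0⊕0 = 0
s8: b8⊕b9⊕b10⊕b11⊕b12⊕b13⊕b14⊕b15 = 1⊕0⊕0⊕1⊕1⊕1⊕0⊕0 = 0
Syndrome (s8...s1) = 0000 → position 0 (no error).

0000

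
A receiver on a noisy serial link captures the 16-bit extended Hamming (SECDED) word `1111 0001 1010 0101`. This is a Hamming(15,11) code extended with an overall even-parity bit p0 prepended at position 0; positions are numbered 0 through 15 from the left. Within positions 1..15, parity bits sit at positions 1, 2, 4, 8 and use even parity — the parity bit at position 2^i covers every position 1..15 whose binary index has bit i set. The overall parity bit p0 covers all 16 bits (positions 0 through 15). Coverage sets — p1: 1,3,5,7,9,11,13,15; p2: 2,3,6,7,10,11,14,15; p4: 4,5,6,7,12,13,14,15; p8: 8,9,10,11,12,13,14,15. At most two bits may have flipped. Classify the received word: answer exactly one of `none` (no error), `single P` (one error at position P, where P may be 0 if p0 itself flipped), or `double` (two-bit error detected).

s1: b1⊕b3⊕b5⊕b7⊕b9⊕b11⊕b13⊕b15 = 1⊕1⊕0⊕1⊕0⊕0⊕1⊕1 = 1
s2: b2⊕b3⊕b6⊕b7⊕b10⊕b11⊕b14⊕b15 = 1⊕1⊕0⊕1⊕1⊕0⊕0⊕1 = 1
s4: b4⊕b5⊕b6⊕b7⊕b12⊕b13⊕b14⊕b15 = 0⊕0⊕0⊕1⊕0⊕1⊕0⊕1 = 1
s8: b8⊕b9⊕b10⊕b11⊕b12⊕b13⊕b14⊕b15 = 1⊕0⊕1⊕0⊕0⊕1⊕0⊕1 = 0
Syndrome (s8...s1) = 0111 → position 7.
Overall parity (XOR of all 16 bits, including p0): 1⊕1⊕1⊕1⊕0⊕0⊕0⊕1⊕1⊕0⊕1⊕0⊕0⊕1⊕0⊕1 = 1
Overall=1, syndrome position=7 → single-bit error at position 7.

single 7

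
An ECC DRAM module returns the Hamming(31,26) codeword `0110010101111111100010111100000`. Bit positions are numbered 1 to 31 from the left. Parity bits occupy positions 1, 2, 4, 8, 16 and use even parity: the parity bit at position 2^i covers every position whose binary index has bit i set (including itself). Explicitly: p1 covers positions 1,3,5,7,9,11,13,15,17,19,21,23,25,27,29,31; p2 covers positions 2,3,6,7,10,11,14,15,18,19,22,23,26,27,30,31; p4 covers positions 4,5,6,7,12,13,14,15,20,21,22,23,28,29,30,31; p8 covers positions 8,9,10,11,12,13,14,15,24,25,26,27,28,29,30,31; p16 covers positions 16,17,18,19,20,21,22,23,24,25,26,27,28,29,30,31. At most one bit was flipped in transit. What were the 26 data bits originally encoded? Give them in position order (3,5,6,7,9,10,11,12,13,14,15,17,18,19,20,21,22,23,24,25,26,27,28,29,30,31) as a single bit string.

10100111111100011111100000

s1: b1⊕b3⊕b5⊕b7⊕b9⊕b11⊕b13⊕b15⊕b17⊕b19⊕b21⊕b23⊕b25⊕b27⊕b29⊕b31 = 0⊕1⊕0⊕0⊕0⊕1⊕1⊕1⊕1⊕0⊕1⊕1⊕1⊕0⊕0⊕0 = 0
s2: b2⊕b3⊕b6⊕b7⊕b10⊕b11⊕b14⊕b15⊕b18⊕b19⊕b22⊕b23⊕b26⊕b27⊕b30⊕b31 = 1⊕1⊕1⊕0⊕1⊕1⊕1⊕1⊕0⊕0⊕0⊕1⊕1⊕0⊕0⊕0 = 1
s4: b4⊕b5⊕b6⊕b7⊕b12⊕b13⊕b14⊕b15⊕b20⊕b21⊕b22⊕b23⊕b28⊕b29⊕b30⊕b31 = 0⊕0⊕1⊕0⊕1⊕1⊕1⊕1⊕0⊕1⊕0⊕1⊕0⊕0⊕0⊕0 = 1
s8: b8⊕b9⊕b10⊕b11⊕b12⊕b13⊕b14⊕b15⊕b24⊕b25⊕b26⊕b27⊕b28⊕b29⊕b30⊕b31 = 1⊕0⊕1⊕1⊕1⊕1⊕1⊕1⊕1⊕1⊕1⊕0⊕0⊕0⊕0⊕0 = 0
s16: b16⊕b17⊕b18⊕b19⊕b20⊕b21⊕b22⊕b23⊕b24⊕b25⊕b26⊕b27⊕b28⊕b29⊕b30⊕b31 = 1⊕1⊕0⊕0⊕0⊕1⊕0⊕1⊕1⊕1⊕1⊕0⊕0⊕0⊕0⊕0 = 1
Syndrome (s16...s1) = 10110 → position 22.
Flip bit 22: corrected codeword = 0110010101111111100011111100000
Data bits at positions 3,5,6,7,9,10,11,12,13,14,15,17,18,19,20,21,22,23,24,25,26,27,28,29,30,31: 10100111111100011111100000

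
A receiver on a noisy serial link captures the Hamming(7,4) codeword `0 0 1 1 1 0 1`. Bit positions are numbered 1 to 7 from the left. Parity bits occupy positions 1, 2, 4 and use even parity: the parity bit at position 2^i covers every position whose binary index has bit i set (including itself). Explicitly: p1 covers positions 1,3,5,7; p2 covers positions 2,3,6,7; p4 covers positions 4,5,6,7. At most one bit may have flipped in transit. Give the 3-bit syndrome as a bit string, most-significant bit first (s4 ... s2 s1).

101

s1: b1⊕b3⊕b5⊕b7 = 0⊕1⊕1⊕1 = 1
s2: b2⊕b3⊕b6⊕b7 = 0⊕1⊕0⊕1 = 0
s4: b4⊕b5⊕b6⊕b7 = 1⊕1⊕0⊕1 = 1
Syndrome (s4...s1) = 101 → position 5.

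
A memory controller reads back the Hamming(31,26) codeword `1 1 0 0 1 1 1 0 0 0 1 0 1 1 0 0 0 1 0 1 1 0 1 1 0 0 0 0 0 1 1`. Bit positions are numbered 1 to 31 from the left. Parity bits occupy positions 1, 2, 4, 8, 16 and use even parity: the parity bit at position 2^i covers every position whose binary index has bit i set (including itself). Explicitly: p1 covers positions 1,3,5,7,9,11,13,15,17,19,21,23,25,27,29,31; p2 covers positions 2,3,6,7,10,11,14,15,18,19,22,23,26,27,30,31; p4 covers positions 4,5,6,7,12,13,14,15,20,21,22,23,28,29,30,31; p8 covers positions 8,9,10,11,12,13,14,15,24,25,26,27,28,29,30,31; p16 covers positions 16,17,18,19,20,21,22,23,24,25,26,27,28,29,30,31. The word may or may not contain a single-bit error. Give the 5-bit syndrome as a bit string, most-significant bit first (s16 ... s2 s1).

s1: b1⊕b3⊕b5⊕b7⊕b9⊕b11⊕b13⊕b15⊕b17⊕b19⊕b21⊕b23⊕b25⊕b27⊕b29⊕b31 = 1⊕0⊕1⊕1⊕0⊕1⊕1⊕0⊕0⊕0⊕1⊕1⊕0⊕0⊕0⊕1 = 0
s2: b2⊕b3⊕b6⊕b7⊕b10⊕b11⊕b14⊕b15⊕b18⊕b19⊕b22⊕b23⊕b26⊕b27⊕b30⊕b31 = 1⊕0⊕1⊕1⊕0⊕1⊕1⊕0⊕1⊕0⊕0⊕1⊕0⊕0⊕1⊕1 = 1
s4: b4⊕b5⊕b6⊕b7⊕b12⊕b13⊕b14⊕b15⊕b20⊕b21⊕b22⊕b23⊕b28⊕b29⊕b30⊕b31 = 0⊕1⊕1⊕1⊕0⊕1⊕1⊕0⊕1⊕1⊕0⊕1⊕0⊕0⊕1⊕1 = 0
s8: b8⊕b9⊕b10⊕b11⊕b12⊕b13⊕b14⊕b15⊕b24⊕b25⊕b26⊕b27⊕b28⊕b29⊕b30⊕b31 = 0⊕0⊕0⊕1⊕0⊕1⊕1⊕0⊕1⊕0⊕0⊕0⊕0⊕0⊕1⊕1 = 0
s16: b16⊕b17⊕b18⊕b19⊕b20⊕b21⊕b22⊕b23⊕b24⊕b25⊕b26⊕b27⊕b28⊕b29⊕b30⊕b31 = 0⊕0⊕1⊕0⊕1⊕1⊕0⊕1⊕1⊕0⊕0⊕0⊕0⊕0⊕1⊕1 = 1
Syndrome (s16...s1) = 10010 → position 18.

10010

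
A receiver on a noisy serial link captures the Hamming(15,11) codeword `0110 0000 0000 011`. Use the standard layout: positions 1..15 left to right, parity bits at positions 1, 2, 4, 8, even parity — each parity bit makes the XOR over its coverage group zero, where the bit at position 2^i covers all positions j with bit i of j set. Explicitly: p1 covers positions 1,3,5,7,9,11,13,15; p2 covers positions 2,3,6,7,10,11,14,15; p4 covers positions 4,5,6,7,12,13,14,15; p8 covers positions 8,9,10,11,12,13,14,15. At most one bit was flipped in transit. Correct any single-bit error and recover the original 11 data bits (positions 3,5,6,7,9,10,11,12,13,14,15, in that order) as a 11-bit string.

10000000011

s1: b1⊕b3⊕b5⊕b7⊕b9⊕b11⊕b13⊕b15 = 0⊕1⊕0⊕0⊕0⊕0⊕0⊕1 = 0
s2: b2⊕b3⊕b6⊕b7⊕b10⊕b11⊕b14⊕b15 = 1⊕1⊕0⊕0⊕0⊕0⊕1⊕1 = 0
s4: b4⊕b5⊕b6⊕b7⊕b12⊕b13⊕b14⊕b15 = 0⊕0⊕0⊕0⊕0⊕0⊕1⊕1 = 0
s8: b8⊕b9⊕b10⊕b11⊕b12⊕b13⊕b14⊕b15 = 0⊕0⊕0⊕0⊕0⊕0⊕1⊕1 = 0
Syndrome (s8...s1) = 0000 → position 0 (no error).
No correction needed.
Data bits at positions 3,5,6,7,9,10,11,12,13,14,15: 10000000011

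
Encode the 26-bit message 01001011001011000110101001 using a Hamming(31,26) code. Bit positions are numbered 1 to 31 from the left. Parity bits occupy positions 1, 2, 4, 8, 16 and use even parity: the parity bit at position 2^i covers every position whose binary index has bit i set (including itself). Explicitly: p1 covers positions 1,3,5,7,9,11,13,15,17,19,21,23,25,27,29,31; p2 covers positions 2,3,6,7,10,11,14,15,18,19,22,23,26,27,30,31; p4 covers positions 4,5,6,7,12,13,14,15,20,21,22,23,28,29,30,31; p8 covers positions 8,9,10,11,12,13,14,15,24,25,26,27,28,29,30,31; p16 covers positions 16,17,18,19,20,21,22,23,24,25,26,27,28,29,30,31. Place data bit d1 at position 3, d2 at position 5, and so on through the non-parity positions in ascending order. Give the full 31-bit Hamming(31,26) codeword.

1100100010110011011000110101001

Place data bits at non-power-of-two positions: b3=0, b5=1, b6=0, b7=0, b9=1, b10=0, b11=1, b12=1, b13=0, b14=0, b15=1, b17=0, b18=1, b19=1, b20=0, b21=0, b22=0, b23=1, b24=1, b25=0, b26=1, b27=0, b28=1, b29=0, b30=0, b31=1.
p1 = XOR of data positions {3,5,7,9,11,13,15,17,19,21,23,25,27,29,31} = 0⊕1⊕0⊕1⊕1⊕0⊕1⊕0⊕1⊕0⊕1⊕0⊕0⊕0⊕1 = 1
p2 = XOR of data positions {3,6,7,10,11,14,15,18,19,22,23,26,27,30,31} = 0⊕0⊕0⊕0⊕1⊕0⊕1⊕1⊕1⊕0⊕1⊕1⊕0⊕0⊕1 = 1
p4 = XOR of data positions {5,6,7,12,13,14,15,20,21,22,23,28,29,30,31} = 1⊕0⊕0⊕1⊕0⊕0⊕1⊕0⊕0⊕0⊕1⊕1⊕0⊕0⊕1 = 0
p8 = XOR of data positions {9,10,11,12,13,14,15,24,25,26,27,28,29,30,31} = 1⊕0⊕1⊕1⊕0⊕0⊕1⊕1⊕0⊕1⊕0⊕1⊕0⊕0⊕1 = 0
p16 = XOR of data positions {17,18,19,20,21,22,23,24,25,26,27,28,29,30,31} = 0⊕1⊕1⊕0⊕0⊕0⊕1⊕1⊕0⊕1⊕0⊕1⊕0⊕0⊕1 = 1
Codeword b1..b31 = 1100100010110011011000110101001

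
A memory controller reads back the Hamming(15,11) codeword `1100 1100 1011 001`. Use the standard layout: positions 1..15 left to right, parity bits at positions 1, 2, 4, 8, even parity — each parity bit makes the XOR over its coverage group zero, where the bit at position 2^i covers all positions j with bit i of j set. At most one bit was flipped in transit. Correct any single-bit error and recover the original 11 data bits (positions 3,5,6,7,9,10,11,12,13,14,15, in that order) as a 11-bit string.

s1: b1⊕b3⊕b5⊕b7⊕b9⊕b11⊕b13⊕b15 = 1⊕0⊕1⊕0⊕1⊕1⊕0⊕1 = 1
s2: b2⊕b3⊕b6⊕b7⊕b10⊕b11⊕b14⊕b15 = 1⊕0⊕1⊕0⊕0⊕1⊕0⊕1 = 0
s4: b4⊕b5⊕b6⊕b7⊕b12⊕b13⊕b14⊕b15 = 0⊕1⊕1⊕0⊕1⊕0⊕0⊕1 = 0
s8: b8⊕b9⊕b10⊕b11⊕b12⊕b13⊕b14⊕b15 = 0⊕1⊕0⊕1⊕1⊕0⊕0⊕1 = 0
Syndrome (s8...s1) = 0001 → position 1.
Flip bit 1: corrected codeword = 010011001011001
Data bits at positions 3,5,6,7,9,10,11,12,13,14,15: 01101011001

01101011001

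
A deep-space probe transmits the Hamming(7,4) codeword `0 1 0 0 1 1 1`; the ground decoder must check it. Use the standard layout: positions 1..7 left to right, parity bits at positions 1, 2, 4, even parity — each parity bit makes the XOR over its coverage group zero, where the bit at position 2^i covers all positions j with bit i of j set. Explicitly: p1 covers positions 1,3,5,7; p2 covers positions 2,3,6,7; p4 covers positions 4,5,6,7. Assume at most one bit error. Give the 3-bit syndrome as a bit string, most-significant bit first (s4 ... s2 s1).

110

s1: b1⊕b3⊕b5⊕b7 = 0⊕0⊕1⊕1 = 0
s2: b2⊕b3⊕b6⊕b7 = 1⊕0⊕1⊕1 = 1
s4: b4⊕b5⊕b6⊕b7 = 0⊕1⊕1⊕1 = 1
Syndrome (s4...s1) = 110 → position 6.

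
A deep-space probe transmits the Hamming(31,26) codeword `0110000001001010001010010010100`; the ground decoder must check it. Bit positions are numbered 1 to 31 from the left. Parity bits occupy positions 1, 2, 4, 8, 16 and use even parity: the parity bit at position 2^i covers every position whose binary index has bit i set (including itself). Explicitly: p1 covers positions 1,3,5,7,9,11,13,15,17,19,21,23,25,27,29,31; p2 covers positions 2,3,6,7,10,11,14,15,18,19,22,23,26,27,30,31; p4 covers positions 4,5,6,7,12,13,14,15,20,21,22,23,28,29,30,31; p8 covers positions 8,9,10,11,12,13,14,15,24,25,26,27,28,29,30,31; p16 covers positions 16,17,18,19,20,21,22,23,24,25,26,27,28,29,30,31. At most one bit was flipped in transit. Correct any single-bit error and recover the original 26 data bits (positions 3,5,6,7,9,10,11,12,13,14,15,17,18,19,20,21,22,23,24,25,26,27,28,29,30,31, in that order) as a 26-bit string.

10000100101101010010010100

s1: b1⊕b3⊕b5⊕b7⊕b9⊕b11⊕b13⊕b15⊕b17⊕b19⊕b21⊕b23⊕b25⊕b27⊕b29⊕b31 = 0⊕1⊕0⊕0⊕0⊕0⊕1⊕1⊕0⊕1⊕1⊕0⊕0⊕1⊕1⊕0 = 1
s2: b2⊕b3⊕b6⊕b7⊕b10⊕b11⊕b14⊕b15⊕b18⊕b19⊕b22⊕b23⊕b26⊕b27⊕b30⊕b31 = 1⊕1⊕0⊕0⊕1⊕0⊕0⊕1⊕0⊕1⊕0⊕0⊕0⊕1⊕0⊕0 = 0
s4: b4⊕b5⊕b6⊕b7⊕b12⊕b13⊕b14⊕b15⊕b20⊕b21⊕b22⊕b23⊕b28⊕b29⊕b30⊕b31 = 0⊕0⊕0⊕0⊕0⊕1⊕0⊕1⊕0⊕1⊕0⊕0⊕0⊕1⊕0⊕0 = 0
s8: b8⊕b9⊕b10⊕b11⊕b12⊕b13⊕b14⊕b15⊕b24⊕b25⊕b26⊕b27⊕b28⊕b29⊕b30⊕b31 = 0⊕0⊕1⊕0⊕0⊕1⊕0⊕1⊕1⊕0⊕0⊕1⊕0⊕1⊕0⊕0 = 0
s16: b16⊕b17⊕b18⊕b19⊕b20⊕b21⊕b22⊕b23⊕b24⊕b25⊕b26⊕b27⊕b28⊕b29⊕b30⊕b31 = 0⊕0⊕0⊕1⊕0⊕1⊕0⊕0⊕1⊕0⊕0⊕1⊕0⊕1⊕0⊕0 = 1
Syndrome (s16...s1) = 10001 → position 17.
Flip bit 17: corrected codeword = 0110000001001010101010010010100
Data bits at positions 3,5,6,7,9,10,11,12,13,14,15,17,18,19,20,21,22,23,24,25,26,27,28,29,30,31: 10000100101101010010010100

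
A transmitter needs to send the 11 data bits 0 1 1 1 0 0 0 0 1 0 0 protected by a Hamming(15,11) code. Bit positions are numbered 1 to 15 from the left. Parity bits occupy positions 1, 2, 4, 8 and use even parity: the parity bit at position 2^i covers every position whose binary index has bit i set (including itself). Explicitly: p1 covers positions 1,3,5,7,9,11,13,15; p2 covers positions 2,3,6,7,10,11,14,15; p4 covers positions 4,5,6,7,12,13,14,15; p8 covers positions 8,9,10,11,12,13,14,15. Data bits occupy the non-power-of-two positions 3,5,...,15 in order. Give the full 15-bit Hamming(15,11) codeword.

100011110000100

Place data bits at non-power-of-two positions: b3=0, b5=1, b6=1, b7=1, b9=0, b10=0, b11=0, b12=0, b13=1, b14=0, b15=0.
p1 = XOR of data positions {3,5,7,9,11,13,15} = 0⊕1⊕1⊕0⊕0⊕1⊕0 = 1
p2 = XOR of data positions {3,6,7,10,11,14,15} = 0⊕1⊕1⊕0⊕0⊕0⊕0 = 0
p4 = XOR of data positions {5,6,7,12,13,14,15} = 1⊕1⊕1⊕0⊕1⊕0⊕0 = 0
p8 = XOR of data positions {9,10,11,12,13,14,15} = 0⊕0⊕0⊕0⊕1⊕0⊕0 = 1
Codeword b1..b15 = 100011110000100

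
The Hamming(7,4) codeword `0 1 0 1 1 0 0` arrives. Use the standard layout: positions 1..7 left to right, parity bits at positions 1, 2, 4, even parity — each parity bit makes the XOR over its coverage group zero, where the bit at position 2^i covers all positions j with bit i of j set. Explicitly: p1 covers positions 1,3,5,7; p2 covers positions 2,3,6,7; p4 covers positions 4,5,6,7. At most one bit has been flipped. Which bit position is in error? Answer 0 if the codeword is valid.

3

s1: b1⊕b3⊕b5⊕b7 = 0⊕0⊕1⊕0 = 1
s2: b2⊕b3⊕b6⊕b7 = 1⊕0⊕0⊕0 = 1
s4: b4⊕b5⊕b6⊕b7 = 1⊕1⊕0⊕0 = 0
Syndrome (s4...s1) = 011 → position 3.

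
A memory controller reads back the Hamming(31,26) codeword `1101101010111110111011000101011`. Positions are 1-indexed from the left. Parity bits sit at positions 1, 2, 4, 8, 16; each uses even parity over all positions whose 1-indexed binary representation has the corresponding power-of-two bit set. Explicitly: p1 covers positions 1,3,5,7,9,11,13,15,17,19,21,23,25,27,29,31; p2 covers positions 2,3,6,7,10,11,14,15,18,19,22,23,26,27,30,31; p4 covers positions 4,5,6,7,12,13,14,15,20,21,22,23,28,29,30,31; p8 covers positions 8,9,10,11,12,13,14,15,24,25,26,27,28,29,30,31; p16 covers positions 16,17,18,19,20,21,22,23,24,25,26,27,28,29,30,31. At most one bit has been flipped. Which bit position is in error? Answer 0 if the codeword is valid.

s1: b1⊕b3⊕b5⊕b7⊕b9⊕b11⊕b13⊕b15⊕b17⊕b19⊕b21⊕b23⊕b25⊕b27⊕b29⊕b31 = 1⊕0⊕1⊕1⊕1⊕1⊕1⊕1⊕1⊕1⊕1⊕0⊕0⊕0⊕0⊕1 = 1
s2: b2⊕b3⊕b6⊕b7⊕b10⊕b11⊕b14⊕b15⊕b18⊕b19⊕b22⊕b23⊕b26⊕b27⊕b30⊕b31 = 1⊕0⊕0⊕1⊕0⊕1⊕1⊕1⊕1⊕1⊕1⊕0⊕1⊕0⊕1⊕1 = 1
s4: b4⊕b5⊕b6⊕b7⊕b12⊕b13⊕b14⊕b15⊕b20⊕b21⊕b22⊕b23⊕b28⊕b29⊕b30⊕b31 = 1⊕1⊕0⊕1⊕1⊕1⊕1⊕1⊕0⊕1⊕1⊕0⊕1⊕0⊕1⊕1 = 0
s8: b8⊕b9⊕b10⊕b11⊕b12⊕b13⊕b14⊕b15⊕b24⊕b25⊕b26⊕b27⊕b28⊕b29⊕b30⊕b31 = 0⊕1⊕0⊕1⊕1⊕1⊕1⊕1⊕0⊕0⊕1⊕0⊕1⊕0⊕1⊕1 = 0
s16: b16⊕b17⊕b18⊕b19⊕b20⊕b21⊕b22⊕b23⊕b24⊕b25⊕b26⊕b27⊕b28⊕b29⊕b30⊕b31 = 0⊕1⊕1⊕1⊕0⊕1⊕1⊕0⊕0⊕0⊕1⊕0⊕1⊕0⊕1⊕1 = 1
Syndrome (s16...s1) = 10011 → position 19.

19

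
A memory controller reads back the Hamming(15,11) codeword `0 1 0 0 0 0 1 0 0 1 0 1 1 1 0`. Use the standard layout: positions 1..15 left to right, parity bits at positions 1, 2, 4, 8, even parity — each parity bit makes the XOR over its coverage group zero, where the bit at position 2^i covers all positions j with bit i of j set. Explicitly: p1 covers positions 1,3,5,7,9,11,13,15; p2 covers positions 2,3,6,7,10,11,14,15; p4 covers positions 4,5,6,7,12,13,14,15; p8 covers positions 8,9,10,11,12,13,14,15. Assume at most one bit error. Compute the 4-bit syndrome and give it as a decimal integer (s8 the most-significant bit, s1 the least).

s1: b1⊕b3⊕b5⊕b7⊕b9⊕b11⊕b13⊕b15 = 0⊕0⊕0⊕1⊕0⊕0⊕1⊕0 = 0
s2: b2⊕b3⊕b6⊕b7⊕b10⊕b11⊕b14⊕b15 = 1⊕0⊕0⊕1⊕1⊕0⊕1⊕0 = 0
s4: b4⊕b5⊕b6⊕b7⊕b12⊕b13⊕b14⊕b15 = 0⊕0⊕0⊕1⊕1⊕1⊕1⊕0 = 0
s8: b8⊕b9⊕b10⊕b11⊕b12⊕b13⊕b14⊕b15 = 0⊕0⊕1⊕0⊕1⊕1⊕1⊕0 = 0
Syndrome (s8...s1) = 0000 → position 0 (no error).

0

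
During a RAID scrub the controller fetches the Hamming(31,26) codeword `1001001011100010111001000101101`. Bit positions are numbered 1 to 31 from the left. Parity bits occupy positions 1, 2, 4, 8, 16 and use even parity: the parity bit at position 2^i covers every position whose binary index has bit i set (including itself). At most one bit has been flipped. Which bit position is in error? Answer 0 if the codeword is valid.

s1: b1⊕b3⊕b5⊕b7⊕b9⊕b11⊕b13⊕b15⊕b17⊕b19⊕b21⊕b23⊕b25⊕b27⊕b29⊕b31 = 1⊕0⊕0⊕1⊕1⊕1⊕0⊕1⊕1⊕1⊕0⊕0⊕0⊕0⊕1⊕1 = 1
s2: b2⊕b3⊕b6⊕b7⊕b10⊕b11⊕b14⊕b15⊕b18⊕b19⊕b22⊕b23⊕b26⊕b27⊕b30⊕b31 = 0⊕0⊕0⊕1⊕1⊕1⊕0⊕1⊕1⊕1⊕1⊕0⊕1⊕0⊕0⊕1 = 1
s4: b4⊕b5⊕b6⊕b7⊕b12⊕b13⊕b14⊕b15⊕b20⊕b21⊕b22⊕b23⊕b28⊕b29⊕b30⊕b31 = 1⊕0⊕0⊕1⊕0⊕0⊕0⊕1⊕0⊕0⊕1⊕0⊕1⊕1⊕0⊕1 = 1
s8: b8⊕b9⊕b10⊕b11⊕b12⊕b13⊕b14⊕b15⊕b24⊕b25⊕b26⊕b27⊕b28⊕b29⊕b30⊕b31 = 0⊕1⊕1⊕1⊕0⊕0⊕0⊕1⊕0⊕0⊕1⊕0⊕1⊕1⊕0⊕1 = 0
s16: b16⊕b17⊕b18⊕b19⊕b20⊕b21⊕b22⊕b23⊕b24⊕b25⊕b26⊕b27⊕b28⊕b29⊕b30⊕b31 = 0⊕1⊕1⊕1⊕0⊕0⊕1⊕0⊕0⊕0⊕1⊕0⊕1⊕1⊕0⊕1 = 0
Syndrome (s16...s1) = 00111 → position 7.

7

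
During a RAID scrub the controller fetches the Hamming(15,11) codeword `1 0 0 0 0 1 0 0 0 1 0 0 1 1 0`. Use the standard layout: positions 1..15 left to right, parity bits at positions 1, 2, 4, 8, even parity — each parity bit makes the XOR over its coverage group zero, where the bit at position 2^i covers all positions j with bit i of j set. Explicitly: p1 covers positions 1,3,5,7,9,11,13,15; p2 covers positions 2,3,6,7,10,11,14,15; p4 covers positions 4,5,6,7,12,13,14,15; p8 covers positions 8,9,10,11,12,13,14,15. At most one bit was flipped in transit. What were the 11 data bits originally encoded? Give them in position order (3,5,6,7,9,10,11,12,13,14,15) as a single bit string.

s1: b1⊕b3⊕b5⊕b7⊕b9⊕b11⊕b13⊕b15 = 1⊕0⊕0⊕0⊕0⊕0⊕1⊕0 = 0
s2: b2⊕b3⊕b6⊕b7⊕b10⊕b11⊕b14⊕b15 = 0⊕0⊕1⊕0⊕1⊕0⊕1⊕0 = 1
s4: b4⊕b5⊕b6⊕b7⊕b12⊕b13⊕b14⊕b15 = 0⊕0⊕1⊕0⊕0⊕1⊕1⊕0 = 1
s8: b8⊕b9⊕b10⊕b11⊕b12⊕b13⊕b14⊕b15 = 0⊕0⊕1⊕0⊕0⊕1⊕1⊕0 = 1
Syndrome (s8...s1) = 1110 → position 14.
Flip bit 14: corrected codeword = 100001000100100
Data bits at positions 3,5,6,7,9,10,11,12,13,14,15: 00100100100

00100100100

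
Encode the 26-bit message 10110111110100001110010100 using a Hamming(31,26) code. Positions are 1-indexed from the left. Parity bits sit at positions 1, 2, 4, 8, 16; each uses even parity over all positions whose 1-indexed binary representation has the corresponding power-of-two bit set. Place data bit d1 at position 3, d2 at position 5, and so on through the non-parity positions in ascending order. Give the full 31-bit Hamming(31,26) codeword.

Place data bits at non-power-of-two positions: b3=1, b5=0, b6=1, b7=1, b9=0, b10=1, b11=1, b12=1, b13=1, b14=1, b15=0, b17=1, b18=0, b19=0, b20=0, b21=0, b22=1, b23=1, b24=1, b25=0, b26=0, b27=1, b28=0, b29=1, b30=0, b31=0.
p1 = XOR of data positions {3,5,7,9,11,13,15,17,19,21,23,25,27,29,31} = 1⊕0⊕1⊕0⊕1⊕1⊕0⊕1⊕0⊕0⊕1⊕0⊕1⊕1⊕0 = 0
p2 = XOR of data positions {3,6,7,10,11,14,15,18,19,22,23,26,27,30,31} = 1⊕1⊕1⊕1⊕1⊕1⊕0⊕0⊕0⊕1⊕1⊕0⊕1⊕0⊕0 = 1
p4 = XOR of data positions {5,6,7,12,13,14,15,20,21,22,23,28,29,30,31} = 0⊕1⊕1⊕1⊕1⊕1⊕0⊕0⊕0⊕1⊕1⊕0⊕1⊕0⊕0 = 0
p8 = XOR of data positions {9,10,11,12,13,14,15,24,25,26,27,28,29,30,31} = 0⊕1⊕1⊕1⊕1⊕1⊕0⊕1⊕0⊕0⊕1⊕0⊕1⊕0⊕0 = 0
p16 = XOR of data positions {17,18,19,20,21,22,23,24,25,26,27,28,29,30,31} = 1⊕0⊕0⊕0⊕0⊕1⊕1⊕1⊕0⊕0⊕1⊕0⊕1⊕0⊕0 = 0
Codeword b1..b31 = 0110011001111100100001110010100

0110011001111100100001110010100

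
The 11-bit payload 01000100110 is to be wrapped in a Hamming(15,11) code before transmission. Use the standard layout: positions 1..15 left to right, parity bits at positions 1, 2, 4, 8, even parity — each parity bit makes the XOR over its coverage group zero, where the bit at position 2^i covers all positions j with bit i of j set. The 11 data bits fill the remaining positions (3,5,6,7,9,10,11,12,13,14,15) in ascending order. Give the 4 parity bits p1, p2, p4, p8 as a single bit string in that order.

Place data bits at non-power-of-two positions: b3=0, b5=1, b6=0, b7=0, b9=0, b10=1, b11=0, b12=0, b13=1, b14=1, b15=0.
p1 = XOR of data positions {3,5,7,9,11,13,15} = 0⊕1⊕0⊕0⊕0⊕1⊕0 = 0
p2 = XOR of data positions {3,6,7,10,11,14,15} = 0⊕0⊕0⊕1⊕0⊕1⊕0 = 0
p4 = XOR of data positions {5,6,7,12,13,14,15} = 1⊕0⊕0⊕0⊕1⊕1⊕0 = 1
p8 = XOR of data positions {9,10,11,12,13,14,15} = 0⊕1⊕0⊕0⊕1⊕1⊕0 = 1
Parity bits p1,p2,p4,p8 = 0011

0011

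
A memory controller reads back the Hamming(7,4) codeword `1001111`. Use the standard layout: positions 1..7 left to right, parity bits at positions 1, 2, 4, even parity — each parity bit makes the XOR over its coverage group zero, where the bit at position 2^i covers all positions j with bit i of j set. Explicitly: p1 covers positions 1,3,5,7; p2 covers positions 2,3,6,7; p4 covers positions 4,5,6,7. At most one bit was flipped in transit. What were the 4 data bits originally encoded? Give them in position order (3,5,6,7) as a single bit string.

0111

s1: b1⊕b3⊕b5⊕b7 = 1⊕0⊕1⊕1 = 1
s2: b2⊕b3⊕b6⊕b7 = 0⊕0⊕1⊕1 = 0
s4: b4⊕b5⊕b6⊕b7 = 1⊕1⊕1⊕1 = 0
Syndrome (s4...s1) = 001 → position 1.
Flip bit 1: corrected codeword = 0001111
Data bits at positions 3,5,6,7: 0111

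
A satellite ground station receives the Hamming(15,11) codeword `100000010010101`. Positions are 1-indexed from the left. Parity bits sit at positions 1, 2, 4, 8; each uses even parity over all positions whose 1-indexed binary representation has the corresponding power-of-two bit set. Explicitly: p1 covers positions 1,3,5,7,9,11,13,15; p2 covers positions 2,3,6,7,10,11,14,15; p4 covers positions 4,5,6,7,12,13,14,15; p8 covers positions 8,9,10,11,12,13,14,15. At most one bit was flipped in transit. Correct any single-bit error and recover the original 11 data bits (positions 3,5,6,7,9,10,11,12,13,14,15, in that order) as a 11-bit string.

00000010101

s1: b1⊕b3⊕b5⊕b7⊕b9⊕b11⊕b13⊕b15 = 1⊕0⊕0⊕0⊕0⊕1⊕1⊕1 = 0
s2: b2⊕b3⊕b6⊕b7⊕b10⊕b11⊕b14⊕b15 = 0⊕0⊕0⊕0⊕0⊕1⊕0⊕1 = 0
s4: b4⊕b5⊕b6⊕b7⊕b12⊕b13⊕b14⊕b15 = 0⊕0⊕0⊕0⊕0⊕1⊕0⊕1 = 0
s8: b8⊕b9⊕b10⊕b11⊕b12⊕b13⊕b14⊕b15 = 1⊕0⊕0⊕1⊕0⊕1⊕0⊕1 = 0
Syndrome (s8...s1) = 0000 → position 0 (no error).
No correction needed.
Data bits at positions 3,5,6,7,9,10,11,12,13,14,15: 00000010101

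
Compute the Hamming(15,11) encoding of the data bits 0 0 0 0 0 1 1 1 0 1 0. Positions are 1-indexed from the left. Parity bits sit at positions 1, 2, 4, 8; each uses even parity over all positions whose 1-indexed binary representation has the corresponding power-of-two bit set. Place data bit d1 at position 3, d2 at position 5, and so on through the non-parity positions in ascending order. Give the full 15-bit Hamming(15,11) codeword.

110000000111010

Place data bits at non-power-of-two positions: b3=0, b5=0, b6=0, b7=0, b9=0, b10=1, b11=1, b12=1, b13=0, b14=1, b15=0.
p1 = XOR of data positions {3,5,7,9,11,13,15} = 0⊕0⊕0⊕0⊕1⊕0⊕0 = 1
p2 = XOR of data positions {3,6,7,10,11,14,15} = 0⊕0⊕0⊕1⊕1⊕1⊕0 = 1
p4 = XOR of data positions {5,6,7,12,13,14,15} = 0⊕0⊕0⊕1⊕0⊕1⊕0 = 0
p8 = XOR of data positions {9,10,11,12,13,14,15} = 0⊕1⊕1⊕1⊕0⊕1⊕0 = 0
Codeword b1..b15 = 110000000111010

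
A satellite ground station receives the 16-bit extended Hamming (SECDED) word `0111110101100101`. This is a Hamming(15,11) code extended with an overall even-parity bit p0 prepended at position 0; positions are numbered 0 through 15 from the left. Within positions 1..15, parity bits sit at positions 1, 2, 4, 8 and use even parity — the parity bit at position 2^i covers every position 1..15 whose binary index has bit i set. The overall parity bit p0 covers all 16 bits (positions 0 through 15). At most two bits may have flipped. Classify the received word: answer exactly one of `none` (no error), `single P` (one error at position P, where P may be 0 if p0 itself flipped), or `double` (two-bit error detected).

s1: b1⊕b3⊕b5⊕b7⊕b9⊕b11⊕b13⊕b15 = 1⊕1⊕1⊕1⊕1⊕0⊕1⊕1 = 1
s2: b2⊕b3⊕b6⊕b7⊕b10⊕b11⊕b14⊕b15 = 1⊕1⊕0⊕1⊕1⊕0⊕0⊕1 = 1
s4: b4⊕b5⊕b6⊕b7⊕b12⊕b13⊕b14⊕b15 = 1⊕1⊕0⊕1⊕0⊕1⊕0⊕1 = 1
s8: b8⊕b9⊕b10⊕b11⊕b12⊕b13⊕b14⊕b15 = 0⊕1⊕1⊕0⊕0⊕1⊕0⊕1 = 0
Syndrome (s8...s1) = 0111 → position 7.
Overall parity (XOR of all 16 bits, including p0): 0⊕1⊕1⊕1⊕1⊕1⊕0⊕1⊕0⊕1⊕1⊕0⊕0⊕1⊕0⊕1 = 0
Overall=0, syndrome position=7 → double-bit error detected (uncorrectable).

double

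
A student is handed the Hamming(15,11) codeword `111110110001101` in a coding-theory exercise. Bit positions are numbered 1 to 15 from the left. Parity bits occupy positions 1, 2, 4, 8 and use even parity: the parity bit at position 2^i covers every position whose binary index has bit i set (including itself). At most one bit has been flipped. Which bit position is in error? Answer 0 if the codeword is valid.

s1: b1⊕b3⊕b5⊕b7⊕b9⊕b11⊕b13⊕b15 = 1⊕1⊕1⊕1⊕0⊕0⊕1⊕1 = 0
s2: b2⊕b3⊕b6⊕b7⊕b10⊕b11⊕b14⊕b15 = 1⊕1⊕0⊕1⊕0⊕0⊕0⊕1 = 0
s4: b4⊕b5⊕b6⊕b7⊕b12⊕b13⊕b14⊕b15 = 1⊕1⊕0⊕1⊕1⊕1⊕0⊕1 = 0
s8: b8⊕b9⊕b10⊕b11⊕b12⊕b13⊕b14⊕b15 = 1⊕0⊕0⊕0⊕1⊕1⊕0⊕1 = 0
Syndrome (s8...s1) = 0000 → position 0 (no error).

0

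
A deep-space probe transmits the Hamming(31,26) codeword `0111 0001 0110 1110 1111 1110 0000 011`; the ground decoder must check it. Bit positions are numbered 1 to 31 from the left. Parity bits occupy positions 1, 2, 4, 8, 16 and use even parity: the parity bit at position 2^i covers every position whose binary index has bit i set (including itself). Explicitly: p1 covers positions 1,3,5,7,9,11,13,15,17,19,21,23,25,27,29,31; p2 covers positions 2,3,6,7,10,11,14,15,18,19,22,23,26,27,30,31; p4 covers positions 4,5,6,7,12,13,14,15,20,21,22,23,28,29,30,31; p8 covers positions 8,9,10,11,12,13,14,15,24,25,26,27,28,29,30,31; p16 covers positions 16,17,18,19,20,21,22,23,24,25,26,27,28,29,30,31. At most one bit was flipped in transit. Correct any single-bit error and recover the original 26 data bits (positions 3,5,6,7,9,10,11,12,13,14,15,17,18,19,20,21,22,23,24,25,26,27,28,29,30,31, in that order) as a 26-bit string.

s1: b1⊕b3⊕b5⊕b7⊕b9⊕b11⊕b13⊕b15⊕b17⊕b19⊕b21⊕b23⊕b25⊕b27⊕b29⊕b31 = 0⊕1⊕0⊕0⊕0⊕1⊕1⊕1⊕1⊕1⊕1⊕1⊕0⊕0⊕0⊕1 = 1
s2: b2⊕b3⊕b6⊕b7⊕b10⊕b11⊕b14⊕b15⊕b18⊕b19⊕b22⊕b23⊕b26⊕b27⊕b30⊕b31 = 1⊕1⊕0⊕0⊕1⊕1⊕1⊕1⊕1⊕1⊕1⊕1⊕0⊕0⊕1⊕1 = 0
s4: b4⊕b5⊕b6⊕b7⊕b12⊕b13⊕b14⊕b15⊕b20⊕b21⊕b22⊕b23⊕b28⊕b29⊕b30⊕b31 = 1⊕0⊕0⊕0⊕0⊕1⊕1⊕1⊕1⊕1⊕1⊕1⊕0⊕0⊕1⊕1 = 0
s8: b8⊕b9⊕b10⊕b11⊕b12⊕b13⊕b14⊕b15⊕b24⊕b25⊕b26⊕b27⊕b28⊕b29⊕b30⊕b31 = 1⊕0⊕1⊕1⊕0⊕1⊕1⊕1⊕0⊕0⊕0⊕0⊕0⊕0⊕1⊕1 = 0
s16: b16⊕b17⊕b18⊕b19⊕b20⊕b21⊕b22⊕b23⊕b24⊕b25⊕b26⊕b27⊕b28⊕b29⊕b30⊕b31 = 0⊕1⊕1⊕1⊕1⊕1⊕1⊕1⊕0⊕0⊕0⊕0⊕0⊕0⊕1⊕1 = 1
Syndrome (s16...s1) = 10001 → position 17.
Flip bit 17: corrected codeword = 0111000101101110011111100000011
Data bits at positions 3,5,6,7,9,10,11,12,13,14,15,17,18,19,20,21,22,23,24,25,26,27,28,29,30,31: 10000110111011111100000011

10000110111011111100000011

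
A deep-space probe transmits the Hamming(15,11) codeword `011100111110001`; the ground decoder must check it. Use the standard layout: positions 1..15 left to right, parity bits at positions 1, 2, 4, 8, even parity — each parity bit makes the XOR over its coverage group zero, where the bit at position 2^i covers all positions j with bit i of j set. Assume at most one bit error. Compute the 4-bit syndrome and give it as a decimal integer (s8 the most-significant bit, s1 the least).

s1: b1⊕b3⊕b5⊕b7⊕b9⊕b11⊕b13⊕b15 = 0⊕1⊕0⊕1⊕1⊕1⊕0⊕1 = 1
s2: b2⊕b3⊕b6⊕b7⊕b10⊕b11⊕b14⊕b15 = 1⊕1⊕0⊕1⊕1⊕1⊕0⊕1 = 0
s4: b4⊕b5⊕b6⊕b7⊕b12⊕b13⊕b14⊕b15 = 1⊕0⊕0⊕1⊕0⊕0⊕0⊕1 = 1
s8: b8⊕b9⊕b10⊕b11⊕b12⊕b13⊕b14⊕b15 = 1⊕1⊕1⊕1⊕0⊕0⊕0⊕1 = 1
Syndrome (s8...s1) = 1101 → position 13.

13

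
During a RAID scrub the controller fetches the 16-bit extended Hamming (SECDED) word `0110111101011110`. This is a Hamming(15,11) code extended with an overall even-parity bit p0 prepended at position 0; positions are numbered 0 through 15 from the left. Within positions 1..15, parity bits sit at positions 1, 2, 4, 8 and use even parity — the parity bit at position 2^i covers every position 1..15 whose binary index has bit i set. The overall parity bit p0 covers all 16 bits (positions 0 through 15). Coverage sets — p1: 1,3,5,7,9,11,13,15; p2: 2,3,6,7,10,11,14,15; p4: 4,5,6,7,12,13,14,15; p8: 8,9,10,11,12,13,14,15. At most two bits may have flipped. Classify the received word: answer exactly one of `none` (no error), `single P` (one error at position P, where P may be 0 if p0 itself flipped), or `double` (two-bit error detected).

single 14

s1: b1⊕b3⊕b5⊕b7⊕b9⊕b11⊕b13⊕b15 = 1⊕0⊕1⊕1⊕1⊕1⊕1⊕0 = 0
s2: b2⊕b3⊕b6⊕b7⊕b10⊕b11⊕b14⊕b15 = 1⊕0⊕1⊕1⊕0⊕1⊕1⊕0 = 1
s4: b4⊕b5⊕b6⊕b7⊕b12⊕b13⊕b14⊕b15 = 1⊕1⊕1⊕1⊕1⊕1⊕1⊕0 = 1
s8: b8⊕b9⊕b10⊕b11⊕b12⊕b13⊕b14⊕b15 = 0⊕1⊕0⊕1⊕1⊕1⊕1⊕0 = 1
Syndrome (s8...s1) = 1110 → position 14.
Overall parity (XOR of all 16 bits, including p0): 0⊕1⊕1⊕0⊕1⊕1⊕1⊕1⊕0⊕1⊕0⊕1⊕1⊕1⊕1⊕0 = 1
Overall=1, syndrome position=14 → single-bit error at position 14.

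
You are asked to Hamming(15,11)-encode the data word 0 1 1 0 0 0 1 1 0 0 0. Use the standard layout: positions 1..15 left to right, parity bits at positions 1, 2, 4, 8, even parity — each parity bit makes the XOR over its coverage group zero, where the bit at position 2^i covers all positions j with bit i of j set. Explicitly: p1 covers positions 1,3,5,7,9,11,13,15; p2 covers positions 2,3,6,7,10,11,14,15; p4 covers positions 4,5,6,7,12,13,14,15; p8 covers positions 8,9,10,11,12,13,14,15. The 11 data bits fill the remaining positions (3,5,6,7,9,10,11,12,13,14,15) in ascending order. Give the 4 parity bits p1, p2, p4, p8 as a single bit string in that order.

Place data bits at non-power-of-two positions: b3=0, b5=1, b6=1, b7=0, b9=0, b10=0, b11=1, b12=1, b13=0, b14=0, b15=0.
p1 = XOR of data positions {3,5,7,9,11,13,15} = 0⊕1⊕0⊕0⊕1⊕0⊕0 = 0
p2 = XOR of data positions {3,6,7,10,11,14,15} = 0⊕1⊕0⊕0⊕1⊕0⊕0 = 0
p4 = XOR of data positions {5,6,7,12,13,14,15} = 1⊕1⊕0⊕1⊕0⊕0⊕0 = 1
p8 = XOR of data positions {9,10,11,12,13,14,15} = 0⊕0⊕1⊕1⊕0⊕0⊕0 = 0
Parity bits p1,p2,p4,p8 = 0010

0010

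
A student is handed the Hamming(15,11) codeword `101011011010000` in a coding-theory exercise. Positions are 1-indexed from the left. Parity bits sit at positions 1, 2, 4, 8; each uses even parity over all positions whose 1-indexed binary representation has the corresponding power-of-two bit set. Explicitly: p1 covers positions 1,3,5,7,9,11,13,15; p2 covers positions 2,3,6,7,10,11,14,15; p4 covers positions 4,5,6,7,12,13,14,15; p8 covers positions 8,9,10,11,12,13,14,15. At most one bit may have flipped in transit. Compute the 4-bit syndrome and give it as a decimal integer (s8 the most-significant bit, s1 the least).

11

s1: b1⊕b3⊕b5⊕b7⊕b9⊕b11⊕b13⊕b15 = 1⊕1⊕1⊕0⊕1⊕1⊕0⊕0 = 1
s2: b2⊕b3⊕b6⊕b7⊕b10⊕b11⊕b14⊕b15 = 0⊕1⊕1⊕0⊕0⊕1⊕0⊕0 = 1
s4: b4⊕b5⊕b6⊕b7⊕b12⊕b13⊕b14⊕b15 = 0⊕1⊕1⊕0⊕0⊕0⊕0⊕0 = 0
s8: b8⊕b9⊕b10⊕b11⊕b12⊕b13⊕b14⊕b15 = 1⊕1⊕0⊕1⊕0⊕0⊕0⊕0 = 1
Syndrome (s8...s1) = 1011 → position 11.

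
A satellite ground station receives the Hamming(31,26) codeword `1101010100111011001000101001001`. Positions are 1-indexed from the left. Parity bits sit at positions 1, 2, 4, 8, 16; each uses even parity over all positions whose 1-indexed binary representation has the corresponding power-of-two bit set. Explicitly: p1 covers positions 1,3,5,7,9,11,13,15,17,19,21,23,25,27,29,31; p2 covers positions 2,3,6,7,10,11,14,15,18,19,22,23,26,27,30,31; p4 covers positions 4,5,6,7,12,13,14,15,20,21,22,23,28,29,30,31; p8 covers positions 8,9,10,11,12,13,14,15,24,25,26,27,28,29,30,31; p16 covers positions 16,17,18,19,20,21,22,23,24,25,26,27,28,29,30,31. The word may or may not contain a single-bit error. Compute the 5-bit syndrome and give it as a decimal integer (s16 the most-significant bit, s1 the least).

s1: b1⊕b3⊕b5⊕b7⊕b9⊕b11⊕b13⊕b15⊕b17⊕b19⊕b21⊕b23⊕b25⊕b27⊕b29⊕b31 = 1⊕0⊕0⊕0⊕0⊕1⊕1⊕1⊕0⊕1⊕0⊕1⊕1⊕0⊕0⊕1 = 0
s2: b2⊕b3⊕b6⊕b7⊕b10⊕b11⊕b14⊕b15⊕b18⊕b19⊕b22⊕b23⊕b26⊕b27⊕b30⊕b31 = 1⊕0⊕1⊕0⊕0⊕1⊕0⊕1⊕0⊕1⊕0⊕1⊕0⊕0⊕0⊕1 = 1
s4: b4⊕b5⊕b6⊕b7⊕b12⊕b13⊕b14⊕b15⊕b20⊕b21⊕b22⊕b23⊕b28⊕b29⊕b30⊕b31 = 1⊕0⊕1⊕0⊕1⊕1⊕0⊕1⊕0⊕0⊕0⊕1⊕1⊕0⊕0⊕1 = 0
s8: b8⊕b9⊕b10⊕b11⊕b12⊕b13⊕b14⊕b15⊕b24⊕b25⊕b26⊕b27⊕b28⊕b29⊕b30⊕b31 = 1⊕0⊕0⊕1⊕1⊕1⊕0⊕1⊕0⊕1⊕0⊕0⊕1⊕0⊕0⊕1 = 0
s16: b16⊕b17⊕b18⊕b19⊕b20⊕b21⊕b22⊕b23⊕b24⊕b25⊕b26⊕b27⊕b28⊕b29⊕b30⊕b31 = 1⊕0⊕0⊕1⊕0⊕0⊕0⊕1⊕0⊕1⊕0⊕0⊕1⊕0⊕0⊕1 = 0
Syndrome (s16...s1) = 00010 → position 2.

2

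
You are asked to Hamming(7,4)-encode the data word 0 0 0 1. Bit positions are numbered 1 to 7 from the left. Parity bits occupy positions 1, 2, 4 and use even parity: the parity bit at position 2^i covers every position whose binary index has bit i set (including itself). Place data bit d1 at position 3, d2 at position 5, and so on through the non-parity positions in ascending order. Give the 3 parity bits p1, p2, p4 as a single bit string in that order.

Place data bits at non-power-of-two positions: b3=0, b5=0, b6=0, b7=1.
p1 = XOR of data positions {3,5,7} = 0⊕0⊕1 = 1
p2 = XOR of data positions {3,6,7} = 0⊕0⊕1 = 1
p4 = XOR of data positions {5,6,7} = 0⊕0⊕1 = 1
Parity bits p1,p2,p4 = 111

111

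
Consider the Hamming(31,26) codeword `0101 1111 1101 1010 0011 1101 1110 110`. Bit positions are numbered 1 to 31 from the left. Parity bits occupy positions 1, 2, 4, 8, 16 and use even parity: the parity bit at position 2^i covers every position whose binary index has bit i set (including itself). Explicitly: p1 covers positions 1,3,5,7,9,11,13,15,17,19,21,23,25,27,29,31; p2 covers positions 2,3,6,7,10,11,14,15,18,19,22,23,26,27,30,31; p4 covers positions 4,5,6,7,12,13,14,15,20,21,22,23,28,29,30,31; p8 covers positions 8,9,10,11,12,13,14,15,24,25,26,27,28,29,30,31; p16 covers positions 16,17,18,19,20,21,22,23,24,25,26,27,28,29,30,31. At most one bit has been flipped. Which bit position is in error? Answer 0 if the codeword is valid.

s1: b1⊕b3⊕b5⊕b7⊕b9⊕b11⊕b13⊕b15⊕b17⊕b19⊕b21⊕b23⊕b25⊕b27⊕b29⊕b31 = 0⊕0⊕1⊕1⊕1⊕0⊕1⊕1⊕0⊕1⊕1⊕0⊕1⊕1⊕1⊕0 = 0
s2: b2⊕b3⊕b6⊕b7⊕b10⊕b11⊕b14⊕b15⊕b18⊕b19⊕b22⊕b23⊕b26⊕b27⊕b30⊕b31 = 1⊕0⊕1⊕1⊕1⊕0⊕0⊕1⊕0⊕1⊕1⊕0⊕1⊕1⊕1⊕0 = 0
s4: b4⊕b5⊕b6⊕b7⊕b12⊕b13⊕b14⊕b15⊕b20⊕b21⊕b22⊕b23⊕b28⊕b29⊕b30⊕b31 = 1⊕1⊕1⊕1⊕1⊕1⊕0⊕1⊕1⊕1⊕1⊕0⊕0⊕1⊕1⊕0 = 0
s8: b8⊕b9⊕b10⊕b11⊕b12⊕b13⊕b14⊕b15⊕b24⊕b25⊕b26⊕b27⊕b28⊕b29⊕b30⊕b31 = 1⊕1⊕1⊕0⊕1⊕1⊕0⊕1⊕1⊕1⊕1⊕1⊕0⊕1⊕1⊕0 = 0
s16: b16⊕b17⊕b18⊕b19⊕b20⊕b21⊕b22⊕b23⊕b24⊕b25⊕b26⊕b27⊕b28⊕b29⊕b30⊕b31 = 0⊕0⊕0⊕1⊕1⊕1⊕1⊕0⊕1⊕1⊕1⊕1⊕0⊕1⊕1⊕0 = 0
Syndrome (s16...s1) = 00000 → position 0 (no error).

0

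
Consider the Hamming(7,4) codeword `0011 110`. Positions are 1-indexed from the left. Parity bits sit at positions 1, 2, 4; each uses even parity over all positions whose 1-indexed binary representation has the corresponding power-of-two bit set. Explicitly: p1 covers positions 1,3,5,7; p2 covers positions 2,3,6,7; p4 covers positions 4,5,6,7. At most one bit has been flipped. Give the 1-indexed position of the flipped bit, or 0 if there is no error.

4

s1: b1⊕b3⊕b5⊕b7 = 0⊕1⊕1⊕0 = 0
s2: b2⊕b3⊕b6⊕b7 = 0⊕1⊕1⊕0 = 0
s4: b4⊕b5⊕b6⊕b7 = 1⊕1⊕1⊕0 = 1
Syndrome (s4...s1) = 100 → position 4.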